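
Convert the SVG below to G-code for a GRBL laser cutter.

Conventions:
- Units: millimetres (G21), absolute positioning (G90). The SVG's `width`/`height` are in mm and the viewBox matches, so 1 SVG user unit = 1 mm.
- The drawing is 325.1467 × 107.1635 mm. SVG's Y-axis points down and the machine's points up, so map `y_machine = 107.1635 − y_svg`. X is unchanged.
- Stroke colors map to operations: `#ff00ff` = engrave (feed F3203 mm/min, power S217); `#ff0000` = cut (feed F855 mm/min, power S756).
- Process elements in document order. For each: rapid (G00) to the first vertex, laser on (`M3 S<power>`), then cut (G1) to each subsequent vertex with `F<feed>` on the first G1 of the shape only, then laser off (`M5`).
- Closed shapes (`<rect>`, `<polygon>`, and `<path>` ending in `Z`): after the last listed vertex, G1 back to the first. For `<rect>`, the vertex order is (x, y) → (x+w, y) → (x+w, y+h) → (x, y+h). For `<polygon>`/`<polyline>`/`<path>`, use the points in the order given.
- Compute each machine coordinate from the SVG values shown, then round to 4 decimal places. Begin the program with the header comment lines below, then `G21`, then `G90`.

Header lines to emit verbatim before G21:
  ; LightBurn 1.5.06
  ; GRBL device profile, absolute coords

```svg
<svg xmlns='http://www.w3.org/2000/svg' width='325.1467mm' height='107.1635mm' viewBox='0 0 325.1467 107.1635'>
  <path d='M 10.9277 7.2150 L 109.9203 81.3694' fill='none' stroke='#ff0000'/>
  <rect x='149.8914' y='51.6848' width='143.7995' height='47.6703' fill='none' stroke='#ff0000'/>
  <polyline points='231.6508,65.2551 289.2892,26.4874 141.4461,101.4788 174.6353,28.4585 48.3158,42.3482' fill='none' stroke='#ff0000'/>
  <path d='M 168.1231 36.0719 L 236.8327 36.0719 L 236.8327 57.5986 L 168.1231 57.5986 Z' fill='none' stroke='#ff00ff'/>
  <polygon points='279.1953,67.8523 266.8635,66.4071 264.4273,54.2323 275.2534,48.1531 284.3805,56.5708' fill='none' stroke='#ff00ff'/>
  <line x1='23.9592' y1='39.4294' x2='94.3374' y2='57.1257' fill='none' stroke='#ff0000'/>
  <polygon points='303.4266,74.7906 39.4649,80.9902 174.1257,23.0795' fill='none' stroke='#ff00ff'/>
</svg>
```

; LightBurn 1.5.06
; GRBL device profile, absolute coords
G21
G90
G00 X10.9277 Y99.9485
M3 S756
G1 X109.9203 Y25.7941 F855
M5
G00 X149.8914 Y55.4787
M3 S756
G1 X293.6909 Y55.4787 F855
G1 X293.6909 Y7.8084
G1 X149.8914 Y7.8084
G1 X149.8914 Y55.4787
M5
G00 X231.6508 Y41.9084
M3 S756
G1 X289.2892 Y80.6761 F855
G1 X141.4461 Y5.6847
G1 X174.6353 Y78.7050
G1 X48.3158 Y64.8153
M5
G00 X168.1231 Y71.0916
M3 S217
G1 X236.8327 Y71.0916 F3203
G1 X236.8327 Y49.5649
G1 X168.1231 Y49.5649
G1 X168.1231 Y71.0916
M5
G00 X279.1953 Y39.3112
M3 S217
G1 X266.8635 Y40.7564 F3203
G1 X264.4273 Y52.9312
G1 X275.2534 Y59.0104
G1 X284.3805 Y50.5927
G1 X279.1953 Y39.3112
M5
G00 X23.9592 Y67.7341
M3 S756
G1 X94.3374 Y50.0378 F855
M5
G00 X303.4266 Y32.3729
M3 S217
G1 X39.4649 Y26.1733 F3203
G1 X174.1257 Y84.0840
G1 X303.4266 Y32.3729
M5

1 u = 1 mm; y_m = 107.1635 − y.

[1] `<path>` line segment, #ff0000→cut S756 F855: (10.9277,99.9485) → (109.9203,25.7941)

[2] `<rect>` rectangle, #ff0000→cut S756 F855: (149.8914,55.4787) → (293.6909,55.4787) → (293.6909,7.8084) → (149.8914,7.8084) → (149.8914,55.4787) (closed)

[3] `<polyline>` open polyline, #ff0000→cut S756 F855: (231.6508,41.9084) → (289.2892,80.6761) → (141.4461,5.6847) → (174.6353,78.7050) → (48.3158,64.8153)

[4] `<path>` rectangle, #ff00ff→engrave S217 F3203: (168.1231,71.0916) → (236.8327,71.0916) → (236.8327,49.5649) → (168.1231,49.5649) → (168.1231,71.0916) (closed)

[5] `<polygon>` regular polygon, #ff00ff→engrave S217 F3203: (279.1953,39.3112) → (266.8635,40.7564) → (264.4273,52.9312) → (275.2534,59.0104) → (284.3805,50.5927) → (279.1953,39.3112) (closed)

[6] `<line>` line segment, #ff0000→cut S756 F855: (23.9592,67.7341) → (94.3374,50.0378)

[7] `<polygon>` closed polygon, #ff00ff→engrave S217 F3203: (303.4266,32.3729) → (39.4649,26.1733) → (174.1257,84.0840) → (303.4266,32.3729) (closed)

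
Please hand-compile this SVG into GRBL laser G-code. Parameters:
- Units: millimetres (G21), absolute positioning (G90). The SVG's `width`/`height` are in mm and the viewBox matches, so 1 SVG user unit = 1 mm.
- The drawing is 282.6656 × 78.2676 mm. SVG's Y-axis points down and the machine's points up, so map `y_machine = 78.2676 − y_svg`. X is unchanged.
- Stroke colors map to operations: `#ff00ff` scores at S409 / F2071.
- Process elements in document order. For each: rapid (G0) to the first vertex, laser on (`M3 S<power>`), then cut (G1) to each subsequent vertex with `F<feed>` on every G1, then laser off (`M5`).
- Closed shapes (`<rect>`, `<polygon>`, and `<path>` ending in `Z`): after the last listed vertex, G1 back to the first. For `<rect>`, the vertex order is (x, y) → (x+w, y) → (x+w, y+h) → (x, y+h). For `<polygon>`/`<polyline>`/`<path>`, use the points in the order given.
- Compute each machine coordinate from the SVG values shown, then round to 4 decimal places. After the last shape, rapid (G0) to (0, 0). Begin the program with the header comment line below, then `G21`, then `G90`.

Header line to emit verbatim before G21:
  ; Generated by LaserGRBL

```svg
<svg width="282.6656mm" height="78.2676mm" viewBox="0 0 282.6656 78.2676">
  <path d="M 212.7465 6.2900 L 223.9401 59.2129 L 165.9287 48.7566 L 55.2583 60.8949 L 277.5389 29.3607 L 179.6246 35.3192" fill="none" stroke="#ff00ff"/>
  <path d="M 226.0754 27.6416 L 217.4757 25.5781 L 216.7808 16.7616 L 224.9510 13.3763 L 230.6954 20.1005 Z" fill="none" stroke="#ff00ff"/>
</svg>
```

; Generated by LaserGRBL
G21
G90
G0 X212.7465 Y71.9776
M3 S409
G1 X223.9401 Y19.0547 F2071
G1 X165.9287 Y29.5110 F2071
G1 X55.2583 Y17.3727 F2071
G1 X277.5389 Y48.9069 F2071
G1 X179.6246 Y42.9484 F2071
M5
G0 X226.0754 Y50.6260
M3 S409
G1 X217.4757 Y52.6895 F2071
G1 X216.7808 Y61.5060 F2071
G1 X224.9510 Y64.8913 F2071
G1 X230.6954 Y58.1671 F2071
G1 X226.0754 Y50.6260 F2071
M5
G0 X0.0000 Y0.0000

1 u = 1 mm; y_m = 78.2676 − y.

[1] `<path>` open polyline, #ff00ff→score S409 F2071: (212.7465,71.9776) → (223.9401,19.0547) → (165.9287,29.5110) → (55.2583,17.3727) → (277.5389,48.9069) → (179.6246,42.9484)

[2] `<path>` regular polygon, #ff00ff→score S409 F2071: (226.0754,50.6260) → (217.4757,52.6895) → (216.7808,61.5060) → (224.9510,64.8913) → (230.6954,58.1671) → (226.0754,50.6260) (closed)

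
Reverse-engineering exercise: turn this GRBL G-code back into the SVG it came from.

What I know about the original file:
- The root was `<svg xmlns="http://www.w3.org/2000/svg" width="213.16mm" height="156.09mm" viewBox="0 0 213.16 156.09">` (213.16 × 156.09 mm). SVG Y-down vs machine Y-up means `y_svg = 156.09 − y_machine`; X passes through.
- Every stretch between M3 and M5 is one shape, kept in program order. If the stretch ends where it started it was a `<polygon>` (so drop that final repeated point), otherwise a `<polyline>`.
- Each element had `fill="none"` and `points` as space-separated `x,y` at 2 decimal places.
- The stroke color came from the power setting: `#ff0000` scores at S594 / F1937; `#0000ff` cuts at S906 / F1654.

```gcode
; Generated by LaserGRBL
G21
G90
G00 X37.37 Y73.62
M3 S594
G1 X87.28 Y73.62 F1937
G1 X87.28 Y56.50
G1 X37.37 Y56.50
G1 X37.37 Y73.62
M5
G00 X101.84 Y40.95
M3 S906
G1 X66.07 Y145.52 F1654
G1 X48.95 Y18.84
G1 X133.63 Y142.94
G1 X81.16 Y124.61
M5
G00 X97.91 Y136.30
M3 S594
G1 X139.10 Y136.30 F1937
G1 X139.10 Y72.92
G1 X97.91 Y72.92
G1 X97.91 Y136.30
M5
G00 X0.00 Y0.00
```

<svg xmlns="http://www.w3.org/2000/svg" width="213.16mm" height="156.09mm" viewBox="0 0 213.16 156.09">
  <polygon points="37.37,82.47 87.28,82.47 87.28,99.59 37.37,99.59" fill="none" stroke="#ff0000"/>
  <polyline points="101.84,115.14 66.07,10.57 48.95,137.25 133.63,13.15 81.16,31.48" fill="none" stroke="#0000ff"/>
  <polygon points="97.91,19.79 139.10,19.79 139.10,83.17 97.91,83.17" fill="none" stroke="#ff0000"/>
</svg>

y_svg = 156.09 − y_m.

[1] S594→`#ff0000` (score); closed run; points: 37.37,82.47 87.28,82.47 87.28,99.59 37.37,99.59

[2] S906→`#0000ff` (cut); open run; points: 101.84,115.14 66.07,10.57 48.95,137.25 133.63,13.15 81.16,31.48

[3] S594→`#ff0000` (score); closed run; points: 97.91,19.79 139.10,19.79 139.10,83.17 97.91,83.17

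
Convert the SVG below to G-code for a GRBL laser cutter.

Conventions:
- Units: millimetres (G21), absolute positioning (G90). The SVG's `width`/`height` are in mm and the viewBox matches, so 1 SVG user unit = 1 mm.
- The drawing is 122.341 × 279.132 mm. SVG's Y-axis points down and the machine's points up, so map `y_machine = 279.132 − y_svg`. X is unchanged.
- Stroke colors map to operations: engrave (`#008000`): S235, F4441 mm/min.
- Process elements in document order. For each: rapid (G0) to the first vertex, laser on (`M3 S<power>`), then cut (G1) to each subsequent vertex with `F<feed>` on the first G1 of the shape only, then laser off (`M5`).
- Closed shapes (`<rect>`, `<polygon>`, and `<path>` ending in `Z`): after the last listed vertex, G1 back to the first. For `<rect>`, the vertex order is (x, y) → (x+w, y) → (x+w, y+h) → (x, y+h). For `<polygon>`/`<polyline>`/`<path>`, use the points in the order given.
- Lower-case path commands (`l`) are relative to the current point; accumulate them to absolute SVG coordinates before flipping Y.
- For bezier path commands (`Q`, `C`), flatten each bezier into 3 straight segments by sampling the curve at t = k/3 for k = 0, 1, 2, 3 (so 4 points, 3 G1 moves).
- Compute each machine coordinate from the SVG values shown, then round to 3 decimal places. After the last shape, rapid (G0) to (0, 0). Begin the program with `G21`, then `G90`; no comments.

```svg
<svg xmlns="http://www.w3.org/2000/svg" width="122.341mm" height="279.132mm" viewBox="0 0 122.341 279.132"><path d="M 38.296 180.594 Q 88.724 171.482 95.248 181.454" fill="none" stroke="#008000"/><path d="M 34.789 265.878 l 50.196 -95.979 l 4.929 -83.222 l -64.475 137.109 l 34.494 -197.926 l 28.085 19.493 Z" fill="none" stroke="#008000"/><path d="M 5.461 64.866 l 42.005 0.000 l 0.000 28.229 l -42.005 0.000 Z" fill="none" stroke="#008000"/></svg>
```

G21
G90
G0 X38.296 Y98.538
M3 S235
G1 X67.036 Y102.492 F4441
G1 X86.020 Y102.206
G1 X95.248 Y97.678
M5
G0 X34.789 Y13.254
M3 S235
G1 X84.985 Y109.233 F4441
G1 X89.914 Y192.455
G1 X25.439 Y55.346
G1 X59.933 Y253.272
G1 X88.018 Y233.779
G1 X34.789 Y13.254
M5
G0 X5.461 Y214.266
M3 S235
G1 X47.466 Y214.266 F4441
G1 X47.466 Y186.037
G1 X5.461 Y186.037
G1 X5.461 Y214.266
M5
G0 X0.000 Y0.000

1 u = 1 mm; y_m = 279.132 − y.

[1] `<path>` quadratic bezier, #008000→engrave S235 F4441: (38.296,98.538) → (67.036,102.492) → (86.020,102.206) → (95.248,97.678)

[2] `<path>` closed polygon, #008000→engrave S235 F4441: (34.789,13.254) → (84.985,109.233) → (89.914,192.455) → (25.439,55.346) → (59.933,253.272) → (88.018,233.779) → (34.789,13.254) (closed)

[3] `<path>` rectangle, #008000→engrave S235 F4441: (5.461,214.266) → (47.466,214.266) → (47.466,186.037) → (5.461,186.037) → (5.461,214.266) (closed)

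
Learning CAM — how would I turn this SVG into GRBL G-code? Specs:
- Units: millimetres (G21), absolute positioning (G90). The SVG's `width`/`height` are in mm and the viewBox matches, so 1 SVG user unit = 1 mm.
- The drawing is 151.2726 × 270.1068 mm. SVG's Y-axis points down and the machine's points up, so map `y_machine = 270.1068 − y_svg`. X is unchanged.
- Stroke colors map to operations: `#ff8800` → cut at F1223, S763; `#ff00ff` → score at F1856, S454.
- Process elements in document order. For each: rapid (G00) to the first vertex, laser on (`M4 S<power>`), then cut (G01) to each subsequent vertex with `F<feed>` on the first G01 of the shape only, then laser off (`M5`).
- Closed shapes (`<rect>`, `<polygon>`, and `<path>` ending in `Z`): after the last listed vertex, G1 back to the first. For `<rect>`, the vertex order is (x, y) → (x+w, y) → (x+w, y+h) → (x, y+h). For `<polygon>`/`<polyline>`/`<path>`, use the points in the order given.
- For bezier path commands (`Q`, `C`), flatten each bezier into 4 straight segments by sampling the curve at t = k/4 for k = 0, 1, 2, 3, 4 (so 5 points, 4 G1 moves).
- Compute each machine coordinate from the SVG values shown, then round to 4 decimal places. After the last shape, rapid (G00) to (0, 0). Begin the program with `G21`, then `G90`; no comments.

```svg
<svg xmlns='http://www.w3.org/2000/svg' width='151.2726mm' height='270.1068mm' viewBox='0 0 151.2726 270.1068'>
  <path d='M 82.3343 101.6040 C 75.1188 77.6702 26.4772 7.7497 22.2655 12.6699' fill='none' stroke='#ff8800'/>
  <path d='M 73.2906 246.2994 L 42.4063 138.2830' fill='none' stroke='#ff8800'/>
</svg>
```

1 u = 1 mm; y_m = 270.1068 − y.

[1] `<path>` cubic bezier, #ff8800→cut S763 F1223: (82.3343,168.5028) → (70.4968,193.1877) → (51.1735,223.7901) → (32.4134,248.9823) → (22.2655,257.4369)

[2] `<path>` line segment, #ff8800→cut S763 F1223: (73.2906,23.8074) → (42.4063,131.8238)

G21
G90
G00 X82.3343 Y168.5028
M4 S763
G01 X70.4968 Y193.1877 F1223
G01 X51.1735 Y223.7901
G01 X32.4134 Y248.9823
G01 X22.2655 Y257.4369
M5
G00 X73.2906 Y23.8074
M4 S763
G01 X42.4063 Y131.8238 F1223
M5
G00 X0.0000 Y0.0000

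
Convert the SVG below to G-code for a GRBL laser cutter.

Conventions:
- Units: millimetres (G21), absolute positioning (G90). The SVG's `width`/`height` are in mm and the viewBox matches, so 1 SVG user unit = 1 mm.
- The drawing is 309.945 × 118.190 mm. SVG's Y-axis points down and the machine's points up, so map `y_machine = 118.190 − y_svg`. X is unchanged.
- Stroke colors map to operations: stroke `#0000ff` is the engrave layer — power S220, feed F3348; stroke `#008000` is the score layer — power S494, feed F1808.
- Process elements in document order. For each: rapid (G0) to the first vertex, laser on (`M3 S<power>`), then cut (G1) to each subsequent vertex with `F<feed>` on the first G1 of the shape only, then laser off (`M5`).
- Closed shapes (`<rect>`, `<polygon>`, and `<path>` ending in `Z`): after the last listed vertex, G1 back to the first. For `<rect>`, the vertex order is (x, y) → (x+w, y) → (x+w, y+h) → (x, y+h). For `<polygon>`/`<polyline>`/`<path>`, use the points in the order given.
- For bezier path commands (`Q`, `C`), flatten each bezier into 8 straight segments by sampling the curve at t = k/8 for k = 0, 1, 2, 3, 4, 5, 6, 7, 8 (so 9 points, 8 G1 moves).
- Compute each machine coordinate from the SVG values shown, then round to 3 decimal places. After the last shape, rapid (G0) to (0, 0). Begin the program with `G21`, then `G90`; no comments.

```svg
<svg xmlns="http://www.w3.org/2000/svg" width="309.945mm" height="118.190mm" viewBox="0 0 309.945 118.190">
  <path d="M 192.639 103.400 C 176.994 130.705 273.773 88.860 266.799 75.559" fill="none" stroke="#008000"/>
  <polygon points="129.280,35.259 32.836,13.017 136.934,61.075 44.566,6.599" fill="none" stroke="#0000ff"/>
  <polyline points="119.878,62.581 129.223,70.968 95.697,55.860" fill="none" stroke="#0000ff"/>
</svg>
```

1 u = 1 mm; y_m = 118.190 − y.

[1] `<path>` cubic bezier, #008000→score S494 F1808: (192.639,14.790) → (191.620,7.601) → (198.607,5.750) → (211.067,8.093) → (226.467,13.483) → (242.274,20.777) → (255.954,28.830) → (264.973,36.496) → (266.799,42.631)

[2] `<polygon>` closed polygon, #0000ff→engrave S220 F3348: (129.280,82.931) → (32.836,105.173) → (136.934,57.115) → (44.566,111.591) → (129.280,82.931) (closed)

[3] `<polyline>` open polyline, #0000ff→engrave S220 F3348: (119.878,55.609) → (129.223,47.222) → (95.697,62.330)

G21
G90
G0 X192.639 Y14.790
M3 S494
G1 X191.620 Y7.601 F1808
G1 X198.607 Y5.750
G1 X211.067 Y8.093
G1 X226.467 Y13.483
G1 X242.274 Y20.777
G1 X255.954 Y28.830
G1 X264.973 Y36.496
G1 X266.799 Y42.631
M5
G0 X129.280 Y82.931
M3 S220
G1 X32.836 Y105.173 F3348
G1 X136.934 Y57.115
G1 X44.566 Y111.591
G1 X129.280 Y82.931
M5
G0 X119.878 Y55.609
M3 S220
G1 X129.223 Y47.222 F3348
G1 X95.697 Y62.330
M5
G0 X0.000 Y0.000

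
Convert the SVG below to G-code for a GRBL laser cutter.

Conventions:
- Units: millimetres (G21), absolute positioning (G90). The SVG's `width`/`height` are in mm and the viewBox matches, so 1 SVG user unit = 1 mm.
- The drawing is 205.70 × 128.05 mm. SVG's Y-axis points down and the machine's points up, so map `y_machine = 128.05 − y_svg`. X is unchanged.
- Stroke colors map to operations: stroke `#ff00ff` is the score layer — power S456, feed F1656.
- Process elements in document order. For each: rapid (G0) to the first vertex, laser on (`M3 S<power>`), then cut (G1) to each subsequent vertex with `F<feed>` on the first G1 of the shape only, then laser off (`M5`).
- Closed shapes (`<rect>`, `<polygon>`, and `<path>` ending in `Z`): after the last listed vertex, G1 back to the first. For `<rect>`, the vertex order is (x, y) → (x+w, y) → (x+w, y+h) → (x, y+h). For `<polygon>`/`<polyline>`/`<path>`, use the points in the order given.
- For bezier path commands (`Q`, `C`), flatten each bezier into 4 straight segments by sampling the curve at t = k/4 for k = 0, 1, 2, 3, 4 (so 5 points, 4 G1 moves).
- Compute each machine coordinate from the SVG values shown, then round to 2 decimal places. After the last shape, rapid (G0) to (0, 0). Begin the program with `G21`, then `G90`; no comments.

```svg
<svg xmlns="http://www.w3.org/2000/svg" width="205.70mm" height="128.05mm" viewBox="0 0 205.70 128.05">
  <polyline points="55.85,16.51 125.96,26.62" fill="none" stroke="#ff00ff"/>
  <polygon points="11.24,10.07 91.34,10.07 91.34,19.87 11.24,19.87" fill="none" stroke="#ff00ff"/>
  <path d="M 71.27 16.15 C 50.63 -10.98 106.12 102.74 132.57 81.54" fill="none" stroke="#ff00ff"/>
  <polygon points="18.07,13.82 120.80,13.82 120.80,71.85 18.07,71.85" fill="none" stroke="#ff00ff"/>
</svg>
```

viewBox `0 0 205.70 128.05` with mm width/height → 1 unit = 1 mm. Flip: y_m = 128.05 − y_svg.

**Shape 1** — `<polyline>` line segment, stroke `#ff00ff` → score (S456, F1656). Machine vertices: (55.85,111.54) → (125.96,101.43). Open path.

**Shape 2** — `<polygon>` rectangle, stroke `#ff00ff` → score (S456, F1656). Machine vertices: (11.24,117.98) → (91.34,117.98) → (91.34,108.18) → (11.24,108.18) → (11.24,117.98). Closed: final G1 returns to the first vertex.

**Shape 3** — `<path>` cubic bezier, stroke `#ff00ff` → score (S456, F1656). Control points (SVG): P0=(71.27,16.15), P1=(50.63,-10.98), P2=(106.12,102.74), P3=(132.57,81.54); sampled at t=k/4. Machine vertices: (71.27,111.90) → (68.42,110.15) → (84.26,81.43) → (108.93,51.60) → (132.57,46.51). Open path.

**Shape 4** — `<polygon>` rectangle, stroke `#ff00ff` → score (S456, F1656). Machine vertices: (18.07,114.23) → (120.80,114.23) → (120.80,56.20) → (18.07,56.20) → (18.07,114.23). Closed: final G1 returns to the first vertex.

G21
G90
G0 X55.85 Y111.54
M3 S456
G1 X125.96 Y101.43 F1656
M5
G0 X11.24 Y117.98
M3 S456
G1 X91.34 Y117.98 F1656
G1 X91.34 Y108.18
G1 X11.24 Y108.18
G1 X11.24 Y117.98
M5
G0 X71.27 Y111.90
M3 S456
G1 X68.42 Y110.15 F1656
G1 X84.26 Y81.43
G1 X108.93 Y51.60
G1 X132.57 Y46.51
M5
G0 X18.07 Y114.23
M3 S456
G1 X120.80 Y114.23 F1656
G1 X120.80 Y56.20
G1 X18.07 Y56.20
G1 X18.07 Y114.23
M5
G0 X0.00 Y0.00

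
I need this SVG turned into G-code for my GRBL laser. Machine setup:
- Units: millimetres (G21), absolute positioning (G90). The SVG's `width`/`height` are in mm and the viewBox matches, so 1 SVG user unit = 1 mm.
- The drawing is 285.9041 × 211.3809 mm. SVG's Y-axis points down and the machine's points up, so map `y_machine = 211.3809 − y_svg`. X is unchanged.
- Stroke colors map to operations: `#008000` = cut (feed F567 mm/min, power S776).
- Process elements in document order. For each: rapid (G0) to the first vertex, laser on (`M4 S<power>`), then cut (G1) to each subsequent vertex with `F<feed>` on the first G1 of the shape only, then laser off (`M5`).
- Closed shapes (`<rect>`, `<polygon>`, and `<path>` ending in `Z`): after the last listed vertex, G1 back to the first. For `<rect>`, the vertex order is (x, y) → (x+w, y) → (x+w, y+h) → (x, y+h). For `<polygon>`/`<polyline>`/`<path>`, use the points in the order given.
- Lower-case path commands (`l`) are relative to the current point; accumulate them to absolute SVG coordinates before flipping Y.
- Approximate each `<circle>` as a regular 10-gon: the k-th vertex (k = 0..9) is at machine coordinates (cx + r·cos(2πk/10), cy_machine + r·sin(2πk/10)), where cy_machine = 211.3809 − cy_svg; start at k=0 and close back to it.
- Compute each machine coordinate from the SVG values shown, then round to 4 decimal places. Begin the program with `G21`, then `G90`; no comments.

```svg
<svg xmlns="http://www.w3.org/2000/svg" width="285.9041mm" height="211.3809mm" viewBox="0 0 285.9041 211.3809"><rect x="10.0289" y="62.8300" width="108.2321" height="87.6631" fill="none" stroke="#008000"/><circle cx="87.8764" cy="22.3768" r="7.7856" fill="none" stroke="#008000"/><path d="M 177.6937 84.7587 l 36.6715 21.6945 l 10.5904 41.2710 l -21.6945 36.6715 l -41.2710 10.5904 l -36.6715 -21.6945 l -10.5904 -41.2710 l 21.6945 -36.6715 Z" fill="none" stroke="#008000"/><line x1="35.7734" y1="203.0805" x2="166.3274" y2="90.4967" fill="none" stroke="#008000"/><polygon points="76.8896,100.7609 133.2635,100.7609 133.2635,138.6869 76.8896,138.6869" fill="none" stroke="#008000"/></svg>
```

1 u = 1 mm; y_m = 211.3809 − y.

[1] `<rect>` rectangle, #008000→cut S776 F567: (10.0289,148.5509) → (118.2610,148.5509) → (118.2610,60.8878) → (10.0289,60.8878) → (10.0289,148.5509) (closed)

[2] `<circle>` circle, #008000→cut S776 F567: (95.6620,189.0041) → (94.1751,193.5804) → (90.2823,196.4086) → (85.4705,196.4086) → (81.5777,193.5804) → (80.0908,189.0041) → (81.5777,184.4278) → (85.4705,181.5996) → (90.2823,181.5996) → (94.1751,184.4278) → (95.6620,189.0041) (closed)

[3] `<path>` regular polygon, #008000→cut S776 F567: (177.6937,126.6222) → (214.3652,104.9277) → (224.9556,63.6567) → (203.2611,26.9852) → (161.9901,16.3948) → (125.3186,38.0893) → (114.7282,79.3603) → (136.4227,116.0318) → (177.6937,126.6222) (closed)

[4] `<line>` line segment, #008000→cut S776 F567: (35.7734,8.3004) → (166.3274,120.8842)

[5] `<polygon>` rectangle, #008000→cut S776 F567: (76.8896,110.6200) → (133.2635,110.6200) → (133.2635,72.6940) → (76.8896,72.6940) → (76.8896,110.6200) (closed)

G21
G90
G0 X10.0289 Y148.5509
M4 S776
G1 X118.2610 Y148.5509 F567
G1 X118.2610 Y60.8878
G1 X10.0289 Y60.8878
G1 X10.0289 Y148.5509
M5
G0 X95.6620 Y189.0041
M4 S776
G1 X94.1751 Y193.5804 F567
G1 X90.2823 Y196.4086
G1 X85.4705 Y196.4086
G1 X81.5777 Y193.5804
G1 X80.0908 Y189.0041
G1 X81.5777 Y184.4278
G1 X85.4705 Y181.5996
G1 X90.2823 Y181.5996
G1 X94.1751 Y184.4278
G1 X95.6620 Y189.0041
M5
G0 X177.6937 Y126.6222
M4 S776
G1 X214.3652 Y104.9277 F567
G1 X224.9556 Y63.6567
G1 X203.2611 Y26.9852
G1 X161.9901 Y16.3948
G1 X125.3186 Y38.0893
G1 X114.7282 Y79.3603
G1 X136.4227 Y116.0318
G1 X177.6937 Y126.6222
M5
G0 X35.7734 Y8.3004
M4 S776
G1 X166.3274 Y120.8842 F567
M5
G0 X76.8896 Y110.6200
M4 S776
G1 X133.2635 Y110.6200 F567
G1 X133.2635 Y72.6940
G1 X76.8896 Y72.6940
G1 X76.8896 Y110.6200
M5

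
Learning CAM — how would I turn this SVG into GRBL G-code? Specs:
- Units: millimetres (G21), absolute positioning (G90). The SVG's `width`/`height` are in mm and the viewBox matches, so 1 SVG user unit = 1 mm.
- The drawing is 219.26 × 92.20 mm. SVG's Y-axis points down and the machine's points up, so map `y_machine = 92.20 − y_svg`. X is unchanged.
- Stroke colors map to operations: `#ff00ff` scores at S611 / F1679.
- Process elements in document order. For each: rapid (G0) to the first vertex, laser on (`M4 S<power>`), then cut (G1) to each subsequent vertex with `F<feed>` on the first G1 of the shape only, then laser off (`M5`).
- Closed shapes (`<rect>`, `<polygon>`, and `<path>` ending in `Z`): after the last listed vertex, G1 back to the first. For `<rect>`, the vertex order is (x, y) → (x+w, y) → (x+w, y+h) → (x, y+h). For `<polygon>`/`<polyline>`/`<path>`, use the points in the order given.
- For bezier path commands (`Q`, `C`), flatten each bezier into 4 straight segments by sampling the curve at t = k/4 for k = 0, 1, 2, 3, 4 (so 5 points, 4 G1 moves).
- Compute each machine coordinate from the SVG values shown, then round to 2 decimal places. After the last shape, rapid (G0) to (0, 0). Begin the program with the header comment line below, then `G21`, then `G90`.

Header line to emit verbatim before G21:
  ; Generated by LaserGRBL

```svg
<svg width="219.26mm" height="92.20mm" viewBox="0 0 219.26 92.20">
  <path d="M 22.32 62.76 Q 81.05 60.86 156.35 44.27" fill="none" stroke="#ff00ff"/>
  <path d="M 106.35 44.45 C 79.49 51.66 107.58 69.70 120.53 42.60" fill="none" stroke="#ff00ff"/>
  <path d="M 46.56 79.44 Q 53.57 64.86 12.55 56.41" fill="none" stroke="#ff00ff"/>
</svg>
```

; Generated by LaserGRBL
G21
G90
G0 X22.32 Y29.44
M4 S611
G1 X52.72 Y31.31 F1679
G1 X85.19 Y35.01
G1 X119.74 Y40.55
G1 X156.35 Y47.93
M5
G0 X106.35 Y47.75
M4 S611
G1 X95.41 Y41.19 F1679
G1 X98.51 Y35.81
G1 X109.07 Y36.86
G1 X120.53 Y49.60
M5
G0 X46.56 Y12.76
M4 S611
G1 X47.06 Y19.67 F1679
G1 X41.56 Y25.81
G1 X30.06 Y31.18
G1 X12.55 Y35.79
M5
G0 X0.00 Y0.00

viewBox `0 0 219.26 92.20` with mm width/height → 1 unit = 1 mm. Flip: y_m = 92.20 − y_svg.

**Shape 1** — `<path>` quadratic bezier, stroke `#ff00ff` → score (S611, F1679). Control points (SVG): P0=(22.32,62.76), P1=(81.05,60.86), P2=(156.35,44.27); sampled at t=k/4. Machine vertices: (22.32,29.44) → (52.72,31.31) → (85.19,35.01) → (119.74,40.55) → (156.35,47.93). Open path.

**Shape 2** — `<path>` cubic bezier, stroke `#ff00ff` → score (S611, F1679). Control points (SVG): P0=(106.35,44.45), P1=(79.49,51.66), P2=(107.58,69.70), P3=(120.53,42.60); sampled at t=k/4. Machine vertices: (106.35,47.75) → (95.41,41.19) → (98.51,35.81) → (109.07,36.86) → (120.53,49.60). Open path.

**Shape 3** — `<path>` quadratic bezier, stroke `#ff00ff` → score (S611, F1679). Control points (SVG): P0=(46.56,79.44), P1=(53.57,64.86), P2=(12.55,56.41); sampled at t=k/4. Machine vertices: (46.56,12.76) → (47.06,19.67) → (41.56,25.81) → (30.06,31.18) → (12.55,35.79). Open path.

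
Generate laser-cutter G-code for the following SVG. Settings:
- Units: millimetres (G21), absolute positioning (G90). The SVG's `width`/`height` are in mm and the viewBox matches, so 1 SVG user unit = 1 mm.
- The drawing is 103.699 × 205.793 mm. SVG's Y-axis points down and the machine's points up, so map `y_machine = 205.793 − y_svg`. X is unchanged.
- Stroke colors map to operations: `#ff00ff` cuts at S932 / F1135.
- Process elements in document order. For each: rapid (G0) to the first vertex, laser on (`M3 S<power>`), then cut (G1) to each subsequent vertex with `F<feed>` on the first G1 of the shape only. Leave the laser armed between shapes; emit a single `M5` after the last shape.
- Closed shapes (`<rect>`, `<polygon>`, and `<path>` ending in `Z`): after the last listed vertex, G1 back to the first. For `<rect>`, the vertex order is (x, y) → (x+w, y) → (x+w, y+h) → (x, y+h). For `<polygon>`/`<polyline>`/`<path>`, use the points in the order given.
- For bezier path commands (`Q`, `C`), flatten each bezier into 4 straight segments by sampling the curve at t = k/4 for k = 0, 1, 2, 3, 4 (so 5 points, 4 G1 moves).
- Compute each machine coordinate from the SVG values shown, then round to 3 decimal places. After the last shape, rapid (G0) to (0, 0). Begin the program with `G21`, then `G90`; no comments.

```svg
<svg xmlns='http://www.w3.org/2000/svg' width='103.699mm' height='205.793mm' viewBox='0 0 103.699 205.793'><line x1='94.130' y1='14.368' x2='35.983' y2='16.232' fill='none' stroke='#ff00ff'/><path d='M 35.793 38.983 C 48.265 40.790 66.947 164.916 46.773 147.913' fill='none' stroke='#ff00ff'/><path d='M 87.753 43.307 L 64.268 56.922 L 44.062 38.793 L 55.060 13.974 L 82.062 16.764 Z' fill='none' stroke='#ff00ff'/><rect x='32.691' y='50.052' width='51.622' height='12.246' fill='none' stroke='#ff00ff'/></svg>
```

viewBox `0 0 103.699 205.793` with mm width/height → 1 unit = 1 mm. Flip: y_m = 205.793 − y_svg.

**Shape 1** — `<line>` line segment, stroke `#ff00ff` → cut (S932, F1135). Machine vertices: (94.130,191.425) → (35.983,189.561). Open path.

**Shape 2** — `<path>` cubic bezier, stroke `#ff00ff` → cut (S932, F1135). Control points (SVG): P0=(35.793,38.983), P1=(48.265,40.790), P2=(66.947,164.916), P3=(46.773,147.913); sampled at t=k/4. Machine vertices: (35.793,166.810) → (45.607,146.636) → (53.525,105.291) → (55.322,67.473) → (46.773,57.880). Open path.

**Shape 3** — `<path>` regular polygon, stroke `#ff00ff` → cut (S932, F1135). Machine vertices: (87.753,162.486) → (64.268,148.871) → (44.062,167.000) → (55.060,191.819) → (82.062,189.029) → (87.753,162.486). Closed: final G1 returns to the first vertex.

**Shape 4** — `<rect>` rectangle, stroke `#ff00ff` → cut (S932, F1135). Machine vertices: (32.691,155.741) → (84.313,155.741) → (84.313,143.495) → (32.691,143.495) → (32.691,155.741). Closed: final G1 returns to the first vertex.

G21
G90
G0 X94.130 Y191.425
M3 S932
G1 X35.983 Y189.561 F1135
G0 X35.793 Y166.810
M3 S932
G1 X45.607 Y146.636 F1135
G1 X53.525 Y105.291
G1 X55.322 Y67.473
G1 X46.773 Y57.880
G0 X87.753 Y162.486
M3 S932
G1 X64.268 Y148.871 F1135
G1 X44.062 Y167.000
G1 X55.060 Y191.819
G1 X82.062 Y189.029
G1 X87.753 Y162.486
G0 X32.691 Y155.741
M3 S932
G1 X84.313 Y155.741 F1135
G1 X84.313 Y143.495
G1 X32.691 Y143.495
G1 X32.691 Y155.741
M5
G0 X0.000 Y0.000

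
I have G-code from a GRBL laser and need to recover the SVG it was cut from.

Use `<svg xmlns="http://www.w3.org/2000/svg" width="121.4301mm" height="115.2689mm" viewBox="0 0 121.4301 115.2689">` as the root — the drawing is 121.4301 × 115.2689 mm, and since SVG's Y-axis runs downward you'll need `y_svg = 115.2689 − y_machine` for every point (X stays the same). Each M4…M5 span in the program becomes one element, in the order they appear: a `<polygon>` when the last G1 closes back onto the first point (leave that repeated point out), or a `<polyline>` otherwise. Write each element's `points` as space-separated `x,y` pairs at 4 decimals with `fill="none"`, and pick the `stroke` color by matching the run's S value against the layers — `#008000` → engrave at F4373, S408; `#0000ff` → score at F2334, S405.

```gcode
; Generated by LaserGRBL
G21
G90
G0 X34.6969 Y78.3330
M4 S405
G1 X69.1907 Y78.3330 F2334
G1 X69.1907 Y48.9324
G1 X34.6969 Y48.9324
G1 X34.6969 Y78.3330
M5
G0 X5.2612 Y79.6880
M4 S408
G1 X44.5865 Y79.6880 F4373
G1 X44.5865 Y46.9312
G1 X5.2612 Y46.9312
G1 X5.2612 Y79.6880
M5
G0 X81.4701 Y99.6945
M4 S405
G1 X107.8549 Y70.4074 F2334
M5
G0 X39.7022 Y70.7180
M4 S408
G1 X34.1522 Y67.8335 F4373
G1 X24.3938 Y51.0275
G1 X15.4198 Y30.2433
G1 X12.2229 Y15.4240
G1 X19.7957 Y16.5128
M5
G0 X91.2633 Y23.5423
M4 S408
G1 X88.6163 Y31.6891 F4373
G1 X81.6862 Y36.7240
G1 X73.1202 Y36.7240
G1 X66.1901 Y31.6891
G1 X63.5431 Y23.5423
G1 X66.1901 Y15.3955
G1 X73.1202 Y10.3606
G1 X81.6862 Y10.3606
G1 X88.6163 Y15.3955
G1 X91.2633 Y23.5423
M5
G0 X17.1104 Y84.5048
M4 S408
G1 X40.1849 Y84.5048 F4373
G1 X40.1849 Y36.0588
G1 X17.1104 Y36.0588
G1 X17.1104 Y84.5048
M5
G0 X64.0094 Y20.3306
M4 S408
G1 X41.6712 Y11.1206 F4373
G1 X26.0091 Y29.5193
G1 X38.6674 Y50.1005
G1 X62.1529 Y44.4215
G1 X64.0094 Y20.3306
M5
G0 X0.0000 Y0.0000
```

<svg xmlns="http://www.w3.org/2000/svg" width="121.4301mm" height="115.2689mm" viewBox="0 0 121.4301 115.2689">
  <polygon points="34.6969,36.9359 69.1907,36.9359 69.1907,66.3365 34.6969,66.3365" fill="none" stroke="#0000ff"/>
  <polygon points="5.2612,35.5809 44.5865,35.5809 44.5865,68.3377 5.2612,68.3377" fill="none" stroke="#008000"/>
  <polyline points="81.4701,15.5744 107.8549,44.8615" fill="none" stroke="#0000ff"/>
  <polyline points="39.7022,44.5509 34.1522,47.4354 24.3938,64.2414 15.4198,85.0256 12.2229,99.8449 19.7957,98.7561" fill="none" stroke="#008000"/>
  <polygon points="91.2633,91.7266 88.6163,83.5798 81.6862,78.5449 73.1202,78.5449 66.1901,83.5798 63.5431,91.7266 66.1901,99.8734 73.1202,104.9083 81.6862,104.9083 88.6163,99.8734" fill="none" stroke="#008000"/>
  <polygon points="17.1104,30.7641 40.1849,30.7641 40.1849,79.2101 17.1104,79.2101" fill="none" stroke="#008000"/>
  <polygon points="64.0094,94.9383 41.6712,104.1483 26.0091,85.7496 38.6674,65.1684 62.1529,70.8474" fill="none" stroke="#008000"/>
</svg>

Machine Y-up, SVG Y-down with viewBox height 115.2689, so y_svg = 115.2689 − y_machine; X carries over.

Run 1: power S405 maps to stroke `#0000ff` (score). The run returns to its start, so emit a `<polygon>` with points (Y-flipped): 34.6969,36.9359 69.1907,36.9359 69.1907,66.3365 34.6969,66.3365.

Run 2: power S408 maps to stroke `#008000` (engrave). The run returns to its start, so emit a `<polygon>` with points (Y-flipped): 5.2612,35.5809 44.5865,35.5809 44.5865,68.3377 5.2612,68.3377.

Run 3: the run's S405 means `#0000ff` (score). The run is open, so emit a `<polyline>` with points (Y-flipped): 81.4701,15.5744 107.8549,44.8615.

Run 4: S408 ⇒ engrave layer `#008000`. The run is open, so emit a `<polyline>` with points (Y-flipped): 39.7022,44.5509 34.1522,47.4354 24.3938,64.2414 15.4198,85.0256 12.2229,99.8449 19.7957,98.7561.

Run 5: the run's S408 means `#008000` (engrave). The run returns to its start, so emit a `<polygon>` with points (Y-flipped): 91.2633,91.7266 88.6163,83.5798 81.6862,78.5449 73.1202,78.5449 66.1901,83.5798 63.5431,91.7266 66.1901,99.8734 73.1202,104.9083 81.6862,104.9083 88.6163,99.8734.

Run 6: S408 ⇒ engrave layer `#008000`. The run returns to its start, so emit a `<polygon>` with points (Y-flipped): 17.1104,30.7641 40.1849,30.7641 40.1849,79.2101 17.1104,79.2101.

Run 7: the run's S408 means `#008000` (engrave). The run returns to its start, so emit a `<polygon>` with points (Y-flipped): 64.0094,94.9383 41.6712,104.1483 26.0091,85.7496 38.6674,65.1684 62.1529,70.8474.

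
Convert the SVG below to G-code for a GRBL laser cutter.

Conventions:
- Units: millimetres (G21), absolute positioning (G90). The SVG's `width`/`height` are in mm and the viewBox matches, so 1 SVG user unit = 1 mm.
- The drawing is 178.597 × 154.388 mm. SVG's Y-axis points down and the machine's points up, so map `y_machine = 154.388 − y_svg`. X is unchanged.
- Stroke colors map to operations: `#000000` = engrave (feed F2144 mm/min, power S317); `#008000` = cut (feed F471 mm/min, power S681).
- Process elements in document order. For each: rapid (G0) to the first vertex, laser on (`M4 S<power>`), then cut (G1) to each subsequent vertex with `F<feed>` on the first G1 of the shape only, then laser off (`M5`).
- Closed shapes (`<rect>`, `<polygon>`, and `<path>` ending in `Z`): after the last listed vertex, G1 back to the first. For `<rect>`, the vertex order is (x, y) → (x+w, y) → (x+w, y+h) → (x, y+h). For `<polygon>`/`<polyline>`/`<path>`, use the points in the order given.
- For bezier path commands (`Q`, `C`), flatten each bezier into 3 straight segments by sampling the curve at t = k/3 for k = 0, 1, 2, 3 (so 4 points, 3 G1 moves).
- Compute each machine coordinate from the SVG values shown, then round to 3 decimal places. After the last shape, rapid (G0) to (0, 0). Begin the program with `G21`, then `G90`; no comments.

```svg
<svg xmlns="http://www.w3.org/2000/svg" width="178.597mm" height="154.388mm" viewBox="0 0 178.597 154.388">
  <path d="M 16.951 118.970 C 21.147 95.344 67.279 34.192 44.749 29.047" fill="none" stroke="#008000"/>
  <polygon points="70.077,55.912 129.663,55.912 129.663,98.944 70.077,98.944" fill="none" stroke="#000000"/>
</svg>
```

G21
G90
G0 X16.951 Y35.418
M4 S681
G1 X31.029 Y68.088 F471
G1 X48.488 Y104.991
G1 X44.749 Y125.341
M5
G0 X70.077 Y98.476
M4 S317
G1 X129.663 Y98.476 F2144
G1 X129.663 Y55.444
G1 X70.077 Y55.444
G1 X70.077 Y98.476
M5
G0 X0.000 Y0.000

Since the viewBox matches the mm dimensions, user units are millimetres directly. The only transform is the Y-flip y_m = 154.388 − y_svg.

Shape 1 is a cubic bezier drawn with `<path>`. Its stroke #008000 means cut at S681, F471. After flipping Y the toolpath is (16.951,35.418) → (31.029,68.088) → (48.488,104.991) → (44.749,125.341).

Shape 2 is a rectangle drawn with `<polygon>`. Its stroke #000000 means engrave at S317, F2144. After flipping Y the toolpath is (70.077,98.476) → (129.663,98.476) → (129.663,55.444) → (70.077,55.444) → (70.077,98.476), returning to the start.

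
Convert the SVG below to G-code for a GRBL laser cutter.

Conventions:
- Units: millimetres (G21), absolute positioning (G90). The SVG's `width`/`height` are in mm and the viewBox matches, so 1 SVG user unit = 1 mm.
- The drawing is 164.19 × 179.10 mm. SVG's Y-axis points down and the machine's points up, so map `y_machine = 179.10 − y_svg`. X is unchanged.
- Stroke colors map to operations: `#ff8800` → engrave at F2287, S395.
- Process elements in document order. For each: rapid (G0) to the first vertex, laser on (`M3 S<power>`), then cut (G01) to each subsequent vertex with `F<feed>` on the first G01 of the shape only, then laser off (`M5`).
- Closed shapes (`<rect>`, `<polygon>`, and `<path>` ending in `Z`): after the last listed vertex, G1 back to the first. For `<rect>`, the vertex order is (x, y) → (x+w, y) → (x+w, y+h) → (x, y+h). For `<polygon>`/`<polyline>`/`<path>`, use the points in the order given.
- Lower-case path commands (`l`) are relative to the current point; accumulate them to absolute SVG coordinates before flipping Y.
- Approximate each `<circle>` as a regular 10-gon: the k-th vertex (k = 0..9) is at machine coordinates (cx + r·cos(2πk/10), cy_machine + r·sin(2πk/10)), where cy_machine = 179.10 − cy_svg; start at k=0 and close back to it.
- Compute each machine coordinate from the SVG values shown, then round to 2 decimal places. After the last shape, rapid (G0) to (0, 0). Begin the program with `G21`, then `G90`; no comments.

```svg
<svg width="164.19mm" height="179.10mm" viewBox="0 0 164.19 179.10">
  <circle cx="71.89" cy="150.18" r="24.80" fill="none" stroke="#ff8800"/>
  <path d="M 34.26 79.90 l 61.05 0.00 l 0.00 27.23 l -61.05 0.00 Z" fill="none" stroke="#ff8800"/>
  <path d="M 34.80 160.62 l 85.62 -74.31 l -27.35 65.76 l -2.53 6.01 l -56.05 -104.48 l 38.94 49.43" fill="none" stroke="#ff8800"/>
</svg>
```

G21
G90
G0 X96.69 Y28.92
M3 S395
G01 X91.95 Y43.50 F2287
G01 X79.55 Y52.51
G01 X64.23 Y52.51
G01 X51.83 Y43.50
G01 X47.09 Y28.92
G01 X51.83 Y14.34
G01 X64.23 Y5.33
G01 X79.55 Y5.33
G01 X91.95 Y14.34
G01 X96.69 Y28.92
M5
G0 X34.26 Y99.20
M3 S395
G01 X95.31 Y99.20 F2287
G01 X95.31 Y71.97
G01 X34.26 Y71.97
G01 X34.26 Y99.20
M5
G0 X34.80 Y18.48
M3 S395
G01 X120.42 Y92.79 F2287
G01 X93.07 Y27.03
G01 X90.54 Y21.02
G01 X34.49 Y125.50
G01 X73.43 Y76.07
M5
G0 X0.00 Y0.00

1 u = 1 mm; y_m = 179.10 − y.

[1] `<circle>` circle, #ff8800→engrave S395 F2287: (96.69,28.92) → (91.95,43.50) → (79.55,52.51) → (64.23,52.51) → (51.83,43.50) → (47.09,28.92) → (51.83,14.34) → (64.23,5.33) → (79.55,5.33) → (91.95,14.34) → (96.69,28.92) (closed)

[2] `<path>` rectangle, #ff8800→engrave S395 F2287: (34.26,99.20) → (95.31,99.20) → (95.31,71.97) → (34.26,71.97) → (34.26,99.20) (closed)

[3] `<path>` open polyline, #ff8800→engrave S395 F2287: (34.80,18.48) → (120.42,92.79) → (93.07,27.03) → (90.54,21.02) → (34.49,125.50) → (73.43,76.07)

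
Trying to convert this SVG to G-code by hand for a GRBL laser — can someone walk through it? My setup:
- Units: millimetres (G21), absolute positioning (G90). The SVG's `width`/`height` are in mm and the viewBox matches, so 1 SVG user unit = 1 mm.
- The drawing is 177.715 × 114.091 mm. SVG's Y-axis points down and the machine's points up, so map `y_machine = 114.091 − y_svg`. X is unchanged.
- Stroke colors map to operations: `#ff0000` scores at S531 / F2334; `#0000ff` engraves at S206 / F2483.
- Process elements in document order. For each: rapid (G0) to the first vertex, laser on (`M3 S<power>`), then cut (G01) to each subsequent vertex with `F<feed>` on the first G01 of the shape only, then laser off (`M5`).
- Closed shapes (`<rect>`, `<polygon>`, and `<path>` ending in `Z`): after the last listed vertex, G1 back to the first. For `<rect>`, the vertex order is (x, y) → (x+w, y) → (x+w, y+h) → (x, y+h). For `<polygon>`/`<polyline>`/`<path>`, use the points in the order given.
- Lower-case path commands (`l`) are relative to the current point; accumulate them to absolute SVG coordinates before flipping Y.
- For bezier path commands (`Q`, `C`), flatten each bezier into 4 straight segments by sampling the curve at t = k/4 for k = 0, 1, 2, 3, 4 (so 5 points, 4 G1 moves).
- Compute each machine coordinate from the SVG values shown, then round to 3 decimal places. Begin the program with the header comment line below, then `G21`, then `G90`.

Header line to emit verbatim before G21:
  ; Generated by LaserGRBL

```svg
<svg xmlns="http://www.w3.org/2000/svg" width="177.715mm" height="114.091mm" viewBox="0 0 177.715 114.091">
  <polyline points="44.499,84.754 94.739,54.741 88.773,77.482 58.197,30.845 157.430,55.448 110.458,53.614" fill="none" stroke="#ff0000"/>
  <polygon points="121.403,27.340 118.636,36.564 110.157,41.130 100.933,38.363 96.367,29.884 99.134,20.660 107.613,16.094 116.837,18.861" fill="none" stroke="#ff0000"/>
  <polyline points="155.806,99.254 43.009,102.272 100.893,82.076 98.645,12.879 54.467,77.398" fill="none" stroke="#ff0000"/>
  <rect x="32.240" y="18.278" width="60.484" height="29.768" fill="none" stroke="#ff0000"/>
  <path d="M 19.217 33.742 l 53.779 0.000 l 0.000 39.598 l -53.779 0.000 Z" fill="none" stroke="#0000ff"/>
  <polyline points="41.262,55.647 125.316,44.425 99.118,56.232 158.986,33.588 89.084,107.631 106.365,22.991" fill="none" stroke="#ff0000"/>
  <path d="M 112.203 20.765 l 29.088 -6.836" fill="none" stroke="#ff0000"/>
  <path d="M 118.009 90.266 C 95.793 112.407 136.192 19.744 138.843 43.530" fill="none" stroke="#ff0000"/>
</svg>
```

Since the viewBox matches the mm dimensions, user units are millimetres directly. The only transform is the Y-flip y_m = 114.091 − y_svg.

Shape 1 is a open polyline drawn with `<polyline>`. Its stroke #ff0000 means score at S531, F2334. After flipping Y the toolpath is (44.499,29.337) → (94.739,59.350) → (88.773,36.609) → (58.197,83.246) → (157.430,58.643) → (110.458,60.477).

Shape 2 is a regular polygon drawn with `<polygon>`. Its stroke #ff0000 means score at S531, F2334. After flipping Y the toolpath is (121.403,86.751) → (118.636,77.527) → (110.157,72.961) → (100.933,75.728) → (96.367,84.207) → (99.134,93.431) → (107.613,97.997) → (116.837,95.230) → (121.403,86.751), returning to the start.

Shape 3 is a open polyline drawn with `<polyline>`. Its stroke #ff0000 means score at S531, F2334. After flipping Y the toolpath is (155.806,14.837) → (43.009,11.819) → (100.893,32.015) → (98.645,101.212) → (54.467,36.693).

Shape 4 is a rectangle drawn with `<rect>`. Its stroke #ff0000 means score at S531, F2334. After flipping Y the toolpath is (32.240,95.813) → (92.724,95.813) → (92.724,66.045) → (32.240,66.045) → (32.240,95.813), returning to the start.

Shape 5 is a rectangle drawn with `<path>`. Its stroke #0000ff means engrave at S206, F2483. After flipping Y the toolpath is (19.217,80.349) → (72.996,80.349) → (72.996,40.751) → (19.217,40.751) → (19.217,80.349), returning to the start.

Shape 6 is a open polyline drawn with `<polyline>`. Its stroke #ff0000 means score at S531, F2334. After flipping Y the toolpath is (41.262,58.444) → (125.316,69.666) → (99.118,57.859) → (158.986,80.503) → (89.084,6.460) → (106.365,91.100).

Shape 7 is a line segment drawn with `<path>`. Its stroke #ff0000 means score at S531, F2334. After flipping Y the toolpath is (112.203,93.326) → (141.291,100.162).

Shape 8 is a cubic bezier drawn with `<path>`. Its stroke #ff0000 means score at S531, F2334. After flipping Y the toolpath is (118.009,23.825) → (111.519,25.132) → (119.101,47.810) → (131.345,70.180) → (138.843,70.561).

; Generated by LaserGRBL
G21
G90
G0 X44.499 Y29.337
M3 S531
G01 X94.739 Y59.350 F2334
G01 X88.773 Y36.609
G01 X58.197 Y83.246
G01 X157.430 Y58.643
G01 X110.458 Y60.477
M5
G0 X121.403 Y86.751
M3 S531
G01 X118.636 Y77.527 F2334
G01 X110.157 Y72.961
G01 X100.933 Y75.728
G01 X96.367 Y84.207
G01 X99.134 Y93.431
G01 X107.613 Y97.997
G01 X116.837 Y95.230
G01 X121.403 Y86.751
M5
G0 X155.806 Y14.837
M3 S531
G01 X43.009 Y11.819 F2334
G01 X100.893 Y32.015
G01 X98.645 Y101.212
G01 X54.467 Y36.693
M5
G0 X32.240 Y95.813
M3 S531
G01 X92.724 Y95.813 F2334
G01 X92.724 Y66.045
G01 X32.240 Y66.045
G01 X32.240 Y95.813
M5
G0 X19.217 Y80.349
M3 S206
G01 X72.996 Y80.349 F2483
G01 X72.996 Y40.751
G01 X19.217 Y40.751
G01 X19.217 Y80.349
M5
G0 X41.262 Y58.444
M3 S531
G01 X125.316 Y69.666 F2334
G01 X99.118 Y57.859
G01 X158.986 Y80.503
G01 X89.084 Y6.460
G01 X106.365 Y91.100
M5
G0 X112.203 Y93.326
M3 S531
G01 X141.291 Y100.162 F2334
M5
G0 X118.009 Y23.825
M3 S531
G01 X111.519 Y25.132 F2334
G01 X119.101 Y47.810
G01 X131.345 Y70.180
G01 X138.843 Y70.561
M5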